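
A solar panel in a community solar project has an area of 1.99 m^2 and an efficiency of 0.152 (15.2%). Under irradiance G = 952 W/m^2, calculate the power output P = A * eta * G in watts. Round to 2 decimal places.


Use the solar power formula P = A * eta * G.
Given: A = 1.99 m^2, eta = 0.152, G = 952 W/m^2
P = 1.99 * 0.152 * 952
P = 287.96 W

287.96


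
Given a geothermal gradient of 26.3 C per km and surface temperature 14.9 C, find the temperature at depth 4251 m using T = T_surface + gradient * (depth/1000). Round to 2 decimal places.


Convert depth to km: 4251 / 1000 = 4.251 km
Temperature increase = gradient * depth_km = 26.3 * 4.251 = 111.8 C
Temperature at depth = T_surface + delta_T = 14.9 + 111.8
T = 126.70 C

126.70


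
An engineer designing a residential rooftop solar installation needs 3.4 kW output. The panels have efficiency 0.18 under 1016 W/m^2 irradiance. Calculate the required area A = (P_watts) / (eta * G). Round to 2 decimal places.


Convert target power to watts: P = 3.4 * 1000 = 3400.0 W
Compute denominator: eta * G = 0.18 * 1016 = 182.88
Required area A = P / (eta * G) = 3400.0 / 182.88
A = 18.59 m^2

18.59


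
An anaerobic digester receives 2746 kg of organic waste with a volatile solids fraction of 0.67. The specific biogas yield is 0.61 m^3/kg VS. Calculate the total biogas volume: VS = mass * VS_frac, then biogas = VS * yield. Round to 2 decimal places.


Compute volatile solids:
  VS = mass * VS_fraction = 2746 * 0.67 = 1839.82 kg
Calculate biogas volume:
  Biogas = VS * specific_yield = 1839.82 * 0.61
  Biogas = 1122.29 m^3

1122.29


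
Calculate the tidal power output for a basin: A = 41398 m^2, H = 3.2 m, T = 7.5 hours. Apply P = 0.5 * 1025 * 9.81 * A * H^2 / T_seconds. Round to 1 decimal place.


Convert period to seconds: T = 7.5 * 3600 = 27000.0 s
H^2 = 3.2^2 = 10.24
P = 0.5 * rho * g * A * H^2 / T
P = 0.5 * 1025 * 9.81 * 41398 * 10.24 / 27000.0
P = 78936.6 W

78936.6


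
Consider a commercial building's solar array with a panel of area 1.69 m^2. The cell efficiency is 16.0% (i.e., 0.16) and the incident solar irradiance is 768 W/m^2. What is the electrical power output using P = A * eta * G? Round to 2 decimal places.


Use the solar power formula P = A * eta * G.
Given: A = 1.69 m^2, eta = 0.16, G = 768 W/m^2
P = 1.69 * 0.16 * 768
P = 207.67 W

207.67


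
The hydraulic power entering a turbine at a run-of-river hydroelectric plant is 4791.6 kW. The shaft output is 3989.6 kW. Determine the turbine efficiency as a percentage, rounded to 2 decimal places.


Turbine efficiency = (output power / input power) * 100
eta = (3989.6 / 4791.6) * 100
eta = 83.26%

83.26


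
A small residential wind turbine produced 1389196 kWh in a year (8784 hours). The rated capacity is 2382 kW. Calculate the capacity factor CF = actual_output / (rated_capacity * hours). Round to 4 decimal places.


Capacity factor = actual output / maximum possible output
Maximum possible = rated * hours = 2382 * 8784 = 20923488 kWh
CF = 1389196 / 20923488
CF = 0.0664

0.0664


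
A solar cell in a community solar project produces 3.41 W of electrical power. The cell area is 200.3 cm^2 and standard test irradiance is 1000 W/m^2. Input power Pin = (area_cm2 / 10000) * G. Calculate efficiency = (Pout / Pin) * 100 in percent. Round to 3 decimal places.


First compute the input power:
  Pin = area_cm2 / 10000 * G = 200.3 / 10000 * 1000 = 20.03 W
Then compute efficiency:
  Efficiency = (Pout / Pin) * 100 = (3.41 / 20.03) * 100
  Efficiency = 17.024%

17.024


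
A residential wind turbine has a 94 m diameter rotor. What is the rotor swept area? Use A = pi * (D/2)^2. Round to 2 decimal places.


Compute the rotor radius:
  r = D / 2 = 94 / 2 = 47.0 m
Calculate swept area:
  A = pi * r^2 = pi * 47.0^2
  A = 6939.78 m^2

6939.78


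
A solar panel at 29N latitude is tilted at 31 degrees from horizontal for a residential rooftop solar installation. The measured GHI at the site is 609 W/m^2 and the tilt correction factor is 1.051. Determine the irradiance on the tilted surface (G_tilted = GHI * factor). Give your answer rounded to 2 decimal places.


Identify the given values:
  GHI = 609 W/m^2, tilt correction factor = 1.051
Apply the formula G_tilted = GHI * factor:
  G_tilted = 609 * 1.051
  G_tilted = 640.06 W/m^2

640.06


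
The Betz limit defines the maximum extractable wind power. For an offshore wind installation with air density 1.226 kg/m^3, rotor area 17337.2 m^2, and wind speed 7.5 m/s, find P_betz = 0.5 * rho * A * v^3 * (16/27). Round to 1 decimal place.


The Betz coefficient Cp_max = 16/27 = 0.5926
v^3 = 7.5^3 = 421.875
P_betz = 0.5 * rho * A * v^3 * Cp_max
P_betz = 0.5 * 1.226 * 17337.2 * 421.875 * 0.5926
P_betz = 2656925.9 W

2656925.9


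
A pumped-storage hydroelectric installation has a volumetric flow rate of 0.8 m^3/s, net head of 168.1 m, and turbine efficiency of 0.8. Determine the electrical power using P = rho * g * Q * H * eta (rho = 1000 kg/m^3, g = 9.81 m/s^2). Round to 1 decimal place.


Apply the hydropower formula P = rho * g * Q * H * eta
rho * g = 1000 * 9.81 = 9810.0
P = 9810.0 * 0.8 * 168.1 * 0.8
P = 1055399.0 W

1055399.0


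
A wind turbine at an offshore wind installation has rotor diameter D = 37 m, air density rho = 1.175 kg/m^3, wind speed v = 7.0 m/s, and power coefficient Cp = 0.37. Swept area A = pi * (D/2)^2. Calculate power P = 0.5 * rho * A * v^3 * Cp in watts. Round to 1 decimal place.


Step 1 -- Compute swept area:
  A = pi * (D/2)^2 = pi * (37/2)^2 = 1075.21 m^2
Step 2 -- Apply wind power equation:
  P = 0.5 * rho * A * v^3 * Cp
  v^3 = 7.0^3 = 343.0
  P = 0.5 * 1.175 * 1075.21 * 343.0 * 0.37
  P = 80167.3 W

80167.3


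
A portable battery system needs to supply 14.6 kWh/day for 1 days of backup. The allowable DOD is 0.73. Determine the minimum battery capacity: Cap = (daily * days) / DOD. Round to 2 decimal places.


Total energy needed = daily * days = 14.6 * 1 = 14.6 kWh
Account for depth of discharge:
  Cap = total_energy / DOD = 14.6 / 0.73
  Cap = 20.00 kWh

20.00


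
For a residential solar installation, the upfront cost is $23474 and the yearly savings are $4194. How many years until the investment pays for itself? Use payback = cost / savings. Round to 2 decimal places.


Simple payback period = initial cost / annual savings
Payback = 23474 / 4194
Payback = 5.60 years

5.60


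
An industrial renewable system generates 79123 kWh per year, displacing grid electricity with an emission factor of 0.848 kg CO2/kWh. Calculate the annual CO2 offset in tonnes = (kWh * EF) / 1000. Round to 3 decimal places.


CO2 offset in kg = generation * emission_factor
CO2 offset = 79123 * 0.848 = 67096.3 kg
Convert to tonnes:
  CO2 offset = 67096.3 / 1000 = 67.096 tonnes

67.096


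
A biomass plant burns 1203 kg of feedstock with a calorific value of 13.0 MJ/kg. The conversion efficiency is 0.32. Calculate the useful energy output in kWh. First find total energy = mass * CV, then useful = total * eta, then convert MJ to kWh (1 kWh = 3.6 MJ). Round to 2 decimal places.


Total energy = mass * CV = 1203 * 13.0 = 15639.0 MJ
Useful energy = total * eta = 15639.0 * 0.32 = 5004.48 MJ
Convert to kWh: 5004.48 / 3.6
Useful energy = 1390.13 kWh

1390.13


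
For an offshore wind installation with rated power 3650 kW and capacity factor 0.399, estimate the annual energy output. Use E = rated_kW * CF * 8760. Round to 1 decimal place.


Annual energy = rated_kW * capacity_factor * hours_per_year
Given: P_rated = 3650 kW, CF = 0.399, hours = 8760
E = 3650 * 0.399 * 8760
E = 12757626.0 kWh

12757626.0


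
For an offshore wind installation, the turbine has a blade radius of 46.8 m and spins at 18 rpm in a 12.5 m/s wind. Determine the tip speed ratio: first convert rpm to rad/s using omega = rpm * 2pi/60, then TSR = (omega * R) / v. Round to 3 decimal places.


Convert rotational speed to rad/s:
  omega = 18 * 2 * pi / 60 = 1.885 rad/s
Compute tip speed:
  v_tip = omega * R = 1.885 * 46.8 = 88.216 m/s
Tip speed ratio:
  TSR = v_tip / v_wind = 88.216 / 12.5 = 7.057

7.057


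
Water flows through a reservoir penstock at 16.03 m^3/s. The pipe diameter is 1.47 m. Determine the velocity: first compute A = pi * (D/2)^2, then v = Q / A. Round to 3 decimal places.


Compute pipe cross-sectional area:
  A = pi * (D/2)^2 = pi * (1.47/2)^2 = 1.6972 m^2
Calculate velocity:
  v = Q / A = 16.03 / 1.6972
  v = 9.445 m/s

9.445


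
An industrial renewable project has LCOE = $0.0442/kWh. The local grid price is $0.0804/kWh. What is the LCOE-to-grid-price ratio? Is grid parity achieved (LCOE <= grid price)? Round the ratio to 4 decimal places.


Compare LCOE to grid price:
  LCOE = $0.0442/kWh, Grid price = $0.0804/kWh
  Ratio = LCOE / grid_price = 0.0442 / 0.0804 = 0.5498
  Grid parity achieved (ratio <= 1)? yes

0.5498


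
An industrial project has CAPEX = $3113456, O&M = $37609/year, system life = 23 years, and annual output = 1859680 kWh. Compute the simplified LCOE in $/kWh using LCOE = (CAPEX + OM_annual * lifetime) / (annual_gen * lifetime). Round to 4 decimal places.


Total cost = CAPEX + OM * lifetime = 3113456 + 37609 * 23 = 3113456 + 865007 = 3978463
Total generation = annual * lifetime = 1859680 * 23 = 42772640 kWh
LCOE = 3978463 / 42772640
LCOE = 0.0930 $/kWh

0.0930


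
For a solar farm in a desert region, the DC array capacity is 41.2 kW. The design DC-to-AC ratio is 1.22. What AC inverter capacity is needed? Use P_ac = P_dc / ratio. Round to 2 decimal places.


The inverter AC capacity is determined by the DC/AC ratio.
Given: P_dc = 41.2 kW, DC/AC ratio = 1.22
P_ac = P_dc / ratio = 41.2 / 1.22
P_ac = 33.77 kW

33.77


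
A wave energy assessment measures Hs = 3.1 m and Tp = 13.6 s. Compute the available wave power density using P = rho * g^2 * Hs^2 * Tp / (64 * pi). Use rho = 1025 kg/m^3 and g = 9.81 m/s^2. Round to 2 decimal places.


Apply wave power formula:
  g^2 = 9.81^2 = 96.2361
  Hs^2 = 3.1^2 = 9.61
  Numerator = rho * g^2 * Hs^2 * Tp = 1025 * 96.2361 * 9.61 * 13.6 = 12892115.16
  Denominator = 64 * pi = 201.0619
  P = 12892115.16 / 201.0619 = 64120.12 W/m

64120.12


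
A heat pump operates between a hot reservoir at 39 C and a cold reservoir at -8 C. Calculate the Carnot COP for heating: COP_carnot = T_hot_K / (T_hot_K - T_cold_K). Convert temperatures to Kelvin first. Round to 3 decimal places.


Convert to Kelvin:
  T_hot = 39 + 273.15 = 312.15 K
  T_cold = -8 + 273.15 = 265.15 K
Apply Carnot COP formula:
  COP = T_hot_K / (T_hot_K - T_cold_K) = 312.15 / 47.0
  COP = 6.641

6.641


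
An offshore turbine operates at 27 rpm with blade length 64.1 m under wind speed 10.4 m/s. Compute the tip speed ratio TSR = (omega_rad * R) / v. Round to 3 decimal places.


Convert rotational speed to rad/s:
  omega = 27 * 2 * pi / 60 = 2.8274 rad/s
Compute tip speed:
  v_tip = omega * R = 2.8274 * 64.1 = 181.238 m/s
Tip speed ratio:
  TSR = v_tip / v_wind = 181.238 / 10.4 = 17.427

17.427


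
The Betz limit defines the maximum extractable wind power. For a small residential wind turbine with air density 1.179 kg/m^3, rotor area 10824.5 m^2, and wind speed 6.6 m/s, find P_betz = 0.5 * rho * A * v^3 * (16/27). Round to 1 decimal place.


The Betz coefficient Cp_max = 16/27 = 0.5926
v^3 = 6.6^3 = 287.496
P_betz = 0.5 * rho * A * v^3 * Cp_max
P_betz = 0.5 * 1.179 * 10824.5 * 287.496 * 0.5926
P_betz = 1087125.5 W

1087125.5


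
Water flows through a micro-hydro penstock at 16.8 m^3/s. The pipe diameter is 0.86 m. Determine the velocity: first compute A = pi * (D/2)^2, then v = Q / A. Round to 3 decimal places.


Compute pipe cross-sectional area:
  A = pi * (D/2)^2 = pi * (0.86/2)^2 = 0.5809 m^2
Calculate velocity:
  v = Q / A = 16.8 / 0.5809
  v = 28.922 m/s

28.922


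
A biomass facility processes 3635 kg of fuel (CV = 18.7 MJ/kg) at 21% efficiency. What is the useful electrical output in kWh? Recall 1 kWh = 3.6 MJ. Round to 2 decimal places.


Total energy = mass * CV = 3635 * 18.7 = 67974.5 MJ
Useful energy = total * eta = 67974.5 * 0.21 = 14274.65 MJ
Convert to kWh: 14274.65 / 3.6
Useful energy = 3965.18 kWh

3965.18


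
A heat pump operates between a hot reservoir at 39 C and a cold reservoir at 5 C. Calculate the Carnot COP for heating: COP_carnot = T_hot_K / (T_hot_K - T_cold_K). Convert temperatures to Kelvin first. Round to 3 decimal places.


Convert to Kelvin:
  T_hot = 39 + 273.15 = 312.15 K
  T_cold = 5 + 273.15 = 278.15 K
Apply Carnot COP formula:
  COP = T_hot_K / (T_hot_K - T_cold_K) = 312.15 / 34.0
  COP = 9.181

9.181


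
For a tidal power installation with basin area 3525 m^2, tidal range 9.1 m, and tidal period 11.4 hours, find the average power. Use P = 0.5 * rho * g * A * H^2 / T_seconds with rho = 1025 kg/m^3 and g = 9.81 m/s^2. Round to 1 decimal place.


Convert period to seconds: T = 11.4 * 3600 = 41040.0 s
H^2 = 9.1^2 = 82.81
P = 0.5 * rho * g * A * H^2 / T
P = 0.5 * 1025 * 9.81 * 3525 * 82.81 / 41040.0
P = 35760.0 W

35760.0


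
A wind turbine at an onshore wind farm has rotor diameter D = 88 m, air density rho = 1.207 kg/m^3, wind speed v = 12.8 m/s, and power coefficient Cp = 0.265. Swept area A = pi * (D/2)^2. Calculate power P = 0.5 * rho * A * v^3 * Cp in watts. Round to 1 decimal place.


Step 1 -- Compute swept area:
  A = pi * (D/2)^2 = pi * (88/2)^2 = 6082.12 m^2
Step 2 -- Apply wind power equation:
  P = 0.5 * rho * A * v^3 * Cp
  v^3 = 12.8^3 = 2097.152
  P = 0.5 * 1.207 * 6082.12 * 2097.152 * 0.265
  P = 2039897.2 W

2039897.2


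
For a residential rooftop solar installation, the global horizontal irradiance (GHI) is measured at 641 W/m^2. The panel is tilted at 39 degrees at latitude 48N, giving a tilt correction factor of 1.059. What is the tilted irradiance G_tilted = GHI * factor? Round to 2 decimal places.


Identify the given values:
  GHI = 641 W/m^2, tilt correction factor = 1.059
Apply the formula G_tilted = GHI * factor:
  G_tilted = 641 * 1.059
  G_tilted = 678.82 W/m^2

678.82


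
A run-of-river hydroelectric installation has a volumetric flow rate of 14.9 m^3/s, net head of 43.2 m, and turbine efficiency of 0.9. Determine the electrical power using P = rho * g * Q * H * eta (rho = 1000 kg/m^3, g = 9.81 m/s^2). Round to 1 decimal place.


Apply the hydropower formula P = rho * g * Q * H * eta
rho * g = 1000 * 9.81 = 9810.0
P = 9810.0 * 14.9 * 43.2 * 0.9
P = 5683050.7 W

5683050.7


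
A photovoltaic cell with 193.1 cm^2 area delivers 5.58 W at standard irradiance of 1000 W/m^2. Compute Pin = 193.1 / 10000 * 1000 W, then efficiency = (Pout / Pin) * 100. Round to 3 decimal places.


First compute the input power:
  Pin = area_cm2 / 10000 * G = 193.1 / 10000 * 1000 = 19.31 W
Then compute efficiency:
  Efficiency = (Pout / Pin) * 100 = (5.58 / 19.31) * 100
  Efficiency = 28.897%

28.897


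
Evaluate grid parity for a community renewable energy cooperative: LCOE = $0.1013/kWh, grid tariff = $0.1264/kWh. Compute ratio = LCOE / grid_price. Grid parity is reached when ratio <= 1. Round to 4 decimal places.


Compare LCOE to grid price:
  LCOE = $0.1013/kWh, Grid price = $0.1264/kWh
  Ratio = LCOE / grid_price = 0.1013 / 0.1264 = 0.8014
  Grid parity achieved (ratio <= 1)? yes

0.8014


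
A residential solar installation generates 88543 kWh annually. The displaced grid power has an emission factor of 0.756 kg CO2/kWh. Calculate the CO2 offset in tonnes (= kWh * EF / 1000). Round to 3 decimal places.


CO2 offset in kg = generation * emission_factor
CO2 offset = 88543 * 0.756 = 66938.51 kg
Convert to tonnes:
  CO2 offset = 66938.51 / 1000 = 66.939 tonnes

66.939


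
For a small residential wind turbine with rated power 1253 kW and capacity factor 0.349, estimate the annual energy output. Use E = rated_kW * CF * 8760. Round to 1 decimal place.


Annual energy = rated_kW * capacity_factor * hours_per_year
Given: P_rated = 1253 kW, CF = 0.349, hours = 8760
E = 1253 * 0.349 * 8760
E = 3830721.7 kWh

3830721.7


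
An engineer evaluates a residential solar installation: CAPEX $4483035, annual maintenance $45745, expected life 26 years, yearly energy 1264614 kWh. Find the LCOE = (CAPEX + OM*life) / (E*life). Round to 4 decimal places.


Total cost = CAPEX + OM * lifetime = 4483035 + 45745 * 26 = 4483035 + 1189370 = 5672405
Total generation = annual * lifetime = 1264614 * 26 = 32879964 kWh
LCOE = 5672405 / 32879964
LCOE = 0.1725 $/kWh

0.1725


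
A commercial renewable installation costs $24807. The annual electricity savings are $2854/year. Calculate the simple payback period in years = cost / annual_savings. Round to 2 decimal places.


Simple payback period = initial cost / annual savings
Payback = 24807 / 2854
Payback = 8.69 years

8.69


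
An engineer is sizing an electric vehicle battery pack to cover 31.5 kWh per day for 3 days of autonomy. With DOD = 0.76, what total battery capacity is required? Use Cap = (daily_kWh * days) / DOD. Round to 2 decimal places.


Total energy needed = daily * days = 31.5 * 3 = 94.5 kWh
Account for depth of discharge:
  Cap = total_energy / DOD = 94.5 / 0.76
  Cap = 124.34 kWh

124.34


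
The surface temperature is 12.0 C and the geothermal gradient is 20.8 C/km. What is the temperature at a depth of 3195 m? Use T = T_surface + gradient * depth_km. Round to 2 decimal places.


Convert depth to km: 3195 / 1000 = 3.195 km
Temperature increase = gradient * depth_km = 20.8 * 3.195 = 66.46 C
Temperature at depth = T_surface + delta_T = 12.0 + 66.46
T = 78.46 C

78.46


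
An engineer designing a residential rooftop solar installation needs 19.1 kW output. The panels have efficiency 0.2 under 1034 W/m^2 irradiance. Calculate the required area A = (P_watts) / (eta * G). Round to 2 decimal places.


Convert target power to watts: P = 19.1 * 1000 = 19100.0 W
Compute denominator: eta * G = 0.2 * 1034 = 206.8
Required area A = P / (eta * G) = 19100.0 / 206.8
A = 92.36 m^2

92.36


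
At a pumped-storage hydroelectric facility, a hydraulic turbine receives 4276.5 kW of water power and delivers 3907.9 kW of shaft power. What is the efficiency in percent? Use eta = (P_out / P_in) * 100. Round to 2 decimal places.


Turbine efficiency = (output power / input power) * 100
eta = (3907.9 / 4276.5) * 100
eta = 91.38%

91.38


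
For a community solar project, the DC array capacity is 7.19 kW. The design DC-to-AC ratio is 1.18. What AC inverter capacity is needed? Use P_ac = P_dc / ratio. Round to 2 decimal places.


The inverter AC capacity is determined by the DC/AC ratio.
Given: P_dc = 7.19 kW, DC/AC ratio = 1.18
P_ac = P_dc / ratio = 7.19 / 1.18
P_ac = 6.09 kW

6.09


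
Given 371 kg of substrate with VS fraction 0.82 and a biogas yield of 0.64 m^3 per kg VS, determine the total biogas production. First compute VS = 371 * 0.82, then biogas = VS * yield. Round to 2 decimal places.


Compute volatile solids:
  VS = mass * VS_fraction = 371 * 0.82 = 304.22 kg
Calculate biogas volume:
  Biogas = VS * specific_yield = 304.22 * 0.64
  Biogas = 194.70 m^3

194.70


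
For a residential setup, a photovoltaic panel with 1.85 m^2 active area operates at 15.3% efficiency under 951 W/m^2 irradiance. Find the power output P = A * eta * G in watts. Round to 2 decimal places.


Use the solar power formula P = A * eta * G.
Given: A = 1.85 m^2, eta = 0.153, G = 951 W/m^2
P = 1.85 * 0.153 * 951
P = 269.18 W

269.18


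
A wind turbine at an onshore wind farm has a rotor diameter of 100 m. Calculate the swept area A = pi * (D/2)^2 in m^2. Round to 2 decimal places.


Compute the rotor radius:
  r = D / 2 = 100 / 2 = 50.0 m
Calculate swept area:
  A = pi * r^2 = pi * 50.0^2
  A = 7853.98 m^2

7853.98


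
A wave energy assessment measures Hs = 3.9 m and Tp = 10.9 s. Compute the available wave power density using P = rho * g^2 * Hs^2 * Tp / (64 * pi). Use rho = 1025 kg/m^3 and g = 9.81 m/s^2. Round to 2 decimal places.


Apply wave power formula:
  g^2 = 9.81^2 = 96.2361
  Hs^2 = 3.9^2 = 15.21
  Numerator = rho * g^2 * Hs^2 * Tp = 1025 * 96.2361 * 15.21 * 10.9 = 16353758.95
  Denominator = 64 * pi = 201.0619
  P = 16353758.95 / 201.0619 = 81336.92 W/m

81336.92


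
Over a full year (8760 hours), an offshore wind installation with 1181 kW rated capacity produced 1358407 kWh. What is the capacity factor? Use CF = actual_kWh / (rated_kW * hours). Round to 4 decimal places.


Capacity factor = actual output / maximum possible output
Maximum possible = rated * hours = 1181 * 8760 = 10345560 kWh
CF = 1358407 / 10345560
CF = 0.1313

0.1313


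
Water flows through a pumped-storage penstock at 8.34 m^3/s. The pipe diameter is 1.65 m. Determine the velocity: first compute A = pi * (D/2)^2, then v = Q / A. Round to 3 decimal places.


Compute pipe cross-sectional area:
  A = pi * (D/2)^2 = pi * (1.65/2)^2 = 2.1382 m^2
Calculate velocity:
  v = Q / A = 8.34 / 2.1382
  v = 3.900 m/s

3.900


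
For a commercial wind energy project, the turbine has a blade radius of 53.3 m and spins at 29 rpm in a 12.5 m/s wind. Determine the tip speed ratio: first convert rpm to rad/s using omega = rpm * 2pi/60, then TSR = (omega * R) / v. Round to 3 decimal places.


Convert rotational speed to rad/s:
  omega = 29 * 2 * pi / 60 = 3.0369 rad/s
Compute tip speed:
  v_tip = omega * R = 3.0369 * 53.3 = 161.865 m/s
Tip speed ratio:
  TSR = v_tip / v_wind = 161.865 / 12.5 = 12.949

12.949


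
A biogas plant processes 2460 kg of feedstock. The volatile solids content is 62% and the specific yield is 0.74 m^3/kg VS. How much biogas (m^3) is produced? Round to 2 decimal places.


Compute volatile solids:
  VS = mass * VS_fraction = 2460 * 0.62 = 1525.2 kg
Calculate biogas volume:
  Biogas = VS * specific_yield = 1525.2 * 0.74
  Biogas = 1128.65 m^3

1128.65


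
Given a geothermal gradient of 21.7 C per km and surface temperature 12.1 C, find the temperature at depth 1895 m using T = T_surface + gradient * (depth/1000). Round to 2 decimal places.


Convert depth to km: 1895 / 1000 = 1.895 km
Temperature increase = gradient * depth_km = 21.7 * 1.895 = 41.12 C
Temperature at depth = T_surface + delta_T = 12.1 + 41.12
T = 53.22 C

53.22


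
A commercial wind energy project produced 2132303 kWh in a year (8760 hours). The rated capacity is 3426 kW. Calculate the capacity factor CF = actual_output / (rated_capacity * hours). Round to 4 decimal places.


Capacity factor = actual output / maximum possible output
Maximum possible = rated * hours = 3426 * 8760 = 30011760 kWh
CF = 2132303 / 30011760
CF = 0.0710

0.0710


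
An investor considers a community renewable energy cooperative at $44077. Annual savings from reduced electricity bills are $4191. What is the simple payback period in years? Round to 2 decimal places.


Simple payback period = initial cost / annual savings
Payback = 44077 / 4191
Payback = 10.52 years

10.52


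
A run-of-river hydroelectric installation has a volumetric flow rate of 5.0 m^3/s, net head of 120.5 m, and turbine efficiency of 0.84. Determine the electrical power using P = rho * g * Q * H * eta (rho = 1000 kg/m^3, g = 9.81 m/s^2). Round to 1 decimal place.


Apply the hydropower formula P = rho * g * Q * H * eta
rho * g = 1000 * 9.81 = 9810.0
P = 9810.0 * 5.0 * 120.5 * 0.84
P = 4964841.0 W

4964841.0


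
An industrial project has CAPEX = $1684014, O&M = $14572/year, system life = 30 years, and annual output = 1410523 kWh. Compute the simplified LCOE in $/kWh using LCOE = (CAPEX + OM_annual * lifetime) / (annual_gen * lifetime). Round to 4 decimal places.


Total cost = CAPEX + OM * lifetime = 1684014 + 14572 * 30 = 1684014 + 437160 = 2121174
Total generation = annual * lifetime = 1410523 * 30 = 42315690 kWh
LCOE = 2121174 / 42315690
LCOE = 0.0501 $/kWh

0.0501


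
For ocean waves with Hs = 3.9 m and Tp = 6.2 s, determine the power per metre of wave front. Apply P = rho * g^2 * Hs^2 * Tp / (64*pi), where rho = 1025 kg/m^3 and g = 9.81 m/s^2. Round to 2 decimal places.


Apply wave power formula:
  g^2 = 9.81^2 = 96.2361
  Hs^2 = 3.9^2 = 15.21
  Numerator = rho * g^2 * Hs^2 * Tp = 1025 * 96.2361 * 15.21 * 6.2 = 9302138.12
  Denominator = 64 * pi = 201.0619
  P = 9302138.12 / 201.0619 = 46265.04 W/m

46265.04


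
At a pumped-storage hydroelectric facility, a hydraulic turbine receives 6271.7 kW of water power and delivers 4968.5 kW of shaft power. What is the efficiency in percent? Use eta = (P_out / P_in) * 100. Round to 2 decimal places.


Turbine efficiency = (output power / input power) * 100
eta = (4968.5 / 6271.7) * 100
eta = 79.22%

79.22


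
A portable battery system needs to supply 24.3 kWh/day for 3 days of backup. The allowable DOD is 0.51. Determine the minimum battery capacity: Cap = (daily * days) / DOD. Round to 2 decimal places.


Total energy needed = daily * days = 24.3 * 3 = 72.9 kWh
Account for depth of discharge:
  Cap = total_energy / DOD = 72.9 / 0.51
  Cap = 142.94 kWh

142.94


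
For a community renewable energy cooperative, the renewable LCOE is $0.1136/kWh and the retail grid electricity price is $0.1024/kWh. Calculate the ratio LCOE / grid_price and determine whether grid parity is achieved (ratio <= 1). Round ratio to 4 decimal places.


Compare LCOE to grid price:
  LCOE = $0.1136/kWh, Grid price = $0.1024/kWh
  Ratio = LCOE / grid_price = 0.1136 / 0.1024 = 1.1094
  Grid parity achieved (ratio <= 1)? no

1.1094


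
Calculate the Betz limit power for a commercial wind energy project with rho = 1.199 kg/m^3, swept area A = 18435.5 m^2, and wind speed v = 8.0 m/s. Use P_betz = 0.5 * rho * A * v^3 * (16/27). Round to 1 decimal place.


The Betz coefficient Cp_max = 16/27 = 0.5926
v^3 = 8.0^3 = 512.0
P_betz = 0.5 * rho * A * v^3 * Cp_max
P_betz = 0.5 * 1.199 * 18435.5 * 512.0 * 0.5926
P_betz = 3353283.6 W

3353283.6


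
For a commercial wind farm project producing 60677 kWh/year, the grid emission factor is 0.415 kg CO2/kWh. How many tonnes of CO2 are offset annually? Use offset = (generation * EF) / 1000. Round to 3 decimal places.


CO2 offset in kg = generation * emission_factor
CO2 offset = 60677 * 0.415 = 25180.96 kg
Convert to tonnes:
  CO2 offset = 25180.96 / 1000 = 25.181 tonnes

25.181


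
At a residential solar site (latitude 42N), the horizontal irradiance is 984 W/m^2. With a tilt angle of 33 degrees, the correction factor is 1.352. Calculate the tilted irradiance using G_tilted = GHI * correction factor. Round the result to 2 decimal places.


Identify the given values:
  GHI = 984 W/m^2, tilt correction factor = 1.352
Apply the formula G_tilted = GHI * factor:
  G_tilted = 984 * 1.352
  G_tilted = 1330.37 W/m^2

1330.37


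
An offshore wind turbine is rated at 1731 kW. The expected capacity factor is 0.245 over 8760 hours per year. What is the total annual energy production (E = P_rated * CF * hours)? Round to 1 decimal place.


Annual energy = rated_kW * capacity_factor * hours_per_year
Given: P_rated = 1731 kW, CF = 0.245, hours = 8760
E = 1731 * 0.245 * 8760
E = 3715072.2 kWh

3715072.2


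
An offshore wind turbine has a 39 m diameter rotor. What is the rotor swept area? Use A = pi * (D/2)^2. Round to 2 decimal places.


Compute the rotor radius:
  r = D / 2 = 39 / 2 = 19.5 m
Calculate swept area:
  A = pi * r^2 = pi * 19.5^2
  A = 1194.59 m^2

1194.59


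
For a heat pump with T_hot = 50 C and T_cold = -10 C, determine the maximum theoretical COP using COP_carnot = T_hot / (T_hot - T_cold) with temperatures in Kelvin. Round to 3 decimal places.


Convert to Kelvin:
  T_hot = 50 + 273.15 = 323.15 K
  T_cold = -10 + 273.15 = 263.15 K
Apply Carnot COP formula:
  COP = T_hot_K / (T_hot_K - T_cold_K) = 323.15 / 60.0
  COP = 5.386

5.386


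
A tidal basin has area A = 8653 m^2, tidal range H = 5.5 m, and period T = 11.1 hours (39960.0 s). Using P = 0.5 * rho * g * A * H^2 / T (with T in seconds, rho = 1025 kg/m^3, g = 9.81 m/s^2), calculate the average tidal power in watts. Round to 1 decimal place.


Convert period to seconds: T = 11.1 * 3600 = 39960.0 s
H^2 = 5.5^2 = 30.25
P = 0.5 * rho * g * A * H^2 / T
P = 0.5 * 1025 * 9.81 * 8653 * 30.25 / 39960.0
P = 32932.9 W

32932.9


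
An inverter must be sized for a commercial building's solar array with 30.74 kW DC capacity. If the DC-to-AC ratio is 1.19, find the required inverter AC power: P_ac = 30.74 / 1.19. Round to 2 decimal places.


The inverter AC capacity is determined by the DC/AC ratio.
Given: P_dc = 30.74 kW, DC/AC ratio = 1.19
P_ac = P_dc / ratio = 30.74 / 1.19
P_ac = 25.83 kW

25.83


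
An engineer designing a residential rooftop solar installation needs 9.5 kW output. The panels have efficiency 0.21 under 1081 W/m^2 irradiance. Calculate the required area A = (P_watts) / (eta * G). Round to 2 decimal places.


Convert target power to watts: P = 9.5 * 1000 = 9500.0 W
Compute denominator: eta * G = 0.21 * 1081 = 227.01
Required area A = P / (eta * G) = 9500.0 / 227.01
A = 41.85 m^2

41.85


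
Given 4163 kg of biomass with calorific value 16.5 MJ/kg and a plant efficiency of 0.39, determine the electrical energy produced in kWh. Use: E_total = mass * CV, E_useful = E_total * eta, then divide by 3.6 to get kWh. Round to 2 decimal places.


Total energy = mass * CV = 4163 * 16.5 = 68689.5 MJ
Useful energy = total * eta = 68689.5 * 0.39 = 26788.91 MJ
Convert to kWh: 26788.91 / 3.6
Useful energy = 7441.36 kWh

7441.36


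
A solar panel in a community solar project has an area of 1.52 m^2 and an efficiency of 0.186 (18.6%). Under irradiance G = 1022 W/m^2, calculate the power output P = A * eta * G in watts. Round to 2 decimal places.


Use the solar power formula P = A * eta * G.
Given: A = 1.52 m^2, eta = 0.186, G = 1022 W/m^2
P = 1.52 * 0.186 * 1022
P = 288.94 W

288.94


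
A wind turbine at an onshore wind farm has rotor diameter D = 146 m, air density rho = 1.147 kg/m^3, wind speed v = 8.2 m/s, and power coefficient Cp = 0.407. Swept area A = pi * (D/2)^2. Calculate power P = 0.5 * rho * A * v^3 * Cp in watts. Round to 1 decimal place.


Step 1 -- Compute swept area:
  A = pi * (D/2)^2 = pi * (146/2)^2 = 16741.55 m^2
Step 2 -- Apply wind power equation:
  P = 0.5 * rho * A * v^3 * Cp
  v^3 = 8.2^3 = 551.368
  P = 0.5 * 1.147 * 16741.55 * 551.368 * 0.407
  P = 2154591.7 W

2154591.7


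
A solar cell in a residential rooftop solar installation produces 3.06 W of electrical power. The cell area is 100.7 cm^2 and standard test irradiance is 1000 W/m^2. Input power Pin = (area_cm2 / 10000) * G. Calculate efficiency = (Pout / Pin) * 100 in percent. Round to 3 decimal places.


First compute the input power:
  Pin = area_cm2 / 10000 * G = 100.7 / 10000 * 1000 = 10.07 W
Then compute efficiency:
  Efficiency = (Pout / Pin) * 100 = (3.06 / 10.07) * 100
  Efficiency = 30.387%

30.387


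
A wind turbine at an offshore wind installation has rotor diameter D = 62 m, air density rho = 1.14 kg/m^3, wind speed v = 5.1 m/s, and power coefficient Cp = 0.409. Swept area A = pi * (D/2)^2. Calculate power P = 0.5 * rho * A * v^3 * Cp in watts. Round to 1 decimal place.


Step 1 -- Compute swept area:
  A = pi * (D/2)^2 = pi * (62/2)^2 = 3019.07 m^2
Step 2 -- Apply wind power equation:
  P = 0.5 * rho * A * v^3 * Cp
  v^3 = 5.1^3 = 132.651
  P = 0.5 * 1.14 * 3019.07 * 132.651 * 0.409
  P = 93364.5 W

93364.5


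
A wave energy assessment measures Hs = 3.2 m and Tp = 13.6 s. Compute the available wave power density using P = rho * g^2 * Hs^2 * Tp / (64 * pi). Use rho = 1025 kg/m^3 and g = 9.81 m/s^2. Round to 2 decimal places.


Apply wave power formula:
  g^2 = 9.81^2 = 96.2361
  Hs^2 = 3.2^2 = 10.24
  Numerator = rho * g^2 * Hs^2 * Tp = 1025 * 96.2361 * 10.24 * 13.6 = 13737279.84
  Denominator = 64 * pi = 201.0619
  P = 13737279.84 / 201.0619 = 68323.62 W/m

68323.62


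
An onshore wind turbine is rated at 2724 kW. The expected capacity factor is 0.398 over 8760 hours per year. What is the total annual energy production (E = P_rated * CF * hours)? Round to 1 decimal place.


Annual energy = rated_kW * capacity_factor * hours_per_year
Given: P_rated = 2724 kW, CF = 0.398, hours = 8760
E = 2724 * 0.398 * 8760
E = 9497171.5 kWh

9497171.5


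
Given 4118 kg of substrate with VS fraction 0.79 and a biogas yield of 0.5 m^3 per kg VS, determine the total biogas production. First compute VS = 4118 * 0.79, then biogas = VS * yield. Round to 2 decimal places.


Compute volatile solids:
  VS = mass * VS_fraction = 4118 * 0.79 = 3253.22 kg
Calculate biogas volume:
  Biogas = VS * specific_yield = 3253.22 * 0.5
  Biogas = 1626.61 m^3

1626.61


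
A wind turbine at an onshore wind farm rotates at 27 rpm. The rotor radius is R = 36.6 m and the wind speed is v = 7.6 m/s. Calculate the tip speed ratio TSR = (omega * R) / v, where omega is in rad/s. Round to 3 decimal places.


Convert rotational speed to rad/s:
  omega = 27 * 2 * pi / 60 = 2.8274 rad/s
Compute tip speed:
  v_tip = omega * R = 2.8274 * 36.6 = 103.484 m/s
Tip speed ratio:
  TSR = v_tip / v_wind = 103.484 / 7.6 = 13.616

13.616


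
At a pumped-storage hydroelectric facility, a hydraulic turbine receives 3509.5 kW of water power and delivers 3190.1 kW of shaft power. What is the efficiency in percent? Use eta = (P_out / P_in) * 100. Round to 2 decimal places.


Turbine efficiency = (output power / input power) * 100
eta = (3190.1 / 3509.5) * 100
eta = 90.90%

90.90


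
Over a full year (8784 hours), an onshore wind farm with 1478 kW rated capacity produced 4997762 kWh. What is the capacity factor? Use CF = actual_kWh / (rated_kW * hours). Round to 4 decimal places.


Capacity factor = actual output / maximum possible output
Maximum possible = rated * hours = 1478 * 8784 = 12982752 kWh
CF = 4997762 / 12982752
CF = 0.3850

0.3850


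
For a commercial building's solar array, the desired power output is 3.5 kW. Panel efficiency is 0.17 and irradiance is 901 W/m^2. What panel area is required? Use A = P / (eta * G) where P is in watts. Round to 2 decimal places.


Convert target power to watts: P = 3.5 * 1000 = 3500.0 W
Compute denominator: eta * G = 0.17 * 901 = 153.17
Required area A = P / (eta * G) = 3500.0 / 153.17
A = 22.85 m^2

22.85


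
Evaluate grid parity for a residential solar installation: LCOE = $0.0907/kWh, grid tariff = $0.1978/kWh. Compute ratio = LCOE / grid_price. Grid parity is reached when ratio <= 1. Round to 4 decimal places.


Compare LCOE to grid price:
  LCOE = $0.0907/kWh, Grid price = $0.1978/kWh
  Ratio = LCOE / grid_price = 0.0907 / 0.1978 = 0.4585
  Grid parity achieved (ratio <= 1)? yes

0.4585


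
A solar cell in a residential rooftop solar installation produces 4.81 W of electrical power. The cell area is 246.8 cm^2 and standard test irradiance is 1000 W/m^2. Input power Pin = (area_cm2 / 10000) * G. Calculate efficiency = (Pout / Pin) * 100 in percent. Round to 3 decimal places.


First compute the input power:
  Pin = area_cm2 / 10000 * G = 246.8 / 10000 * 1000 = 24.68 W
Then compute efficiency:
  Efficiency = (Pout / Pin) * 100 = (4.81 / 24.68) * 100
  Efficiency = 19.489%

19.489


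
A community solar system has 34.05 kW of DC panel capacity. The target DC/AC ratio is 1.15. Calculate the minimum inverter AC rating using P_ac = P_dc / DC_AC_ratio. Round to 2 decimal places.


The inverter AC capacity is determined by the DC/AC ratio.
Given: P_dc = 34.05 kW, DC/AC ratio = 1.15
P_ac = P_dc / ratio = 34.05 / 1.15
P_ac = 29.61 kW

29.61


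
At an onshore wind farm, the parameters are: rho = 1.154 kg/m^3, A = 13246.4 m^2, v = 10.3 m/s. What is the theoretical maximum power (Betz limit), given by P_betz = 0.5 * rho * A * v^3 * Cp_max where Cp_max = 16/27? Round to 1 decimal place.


The Betz coefficient Cp_max = 16/27 = 0.5926
v^3 = 10.3^3 = 1092.727
P_betz = 0.5 * rho * A * v^3 * Cp_max
P_betz = 0.5 * 1.154 * 13246.4 * 1092.727 * 0.5926
P_betz = 4949274.8 W

4949274.8


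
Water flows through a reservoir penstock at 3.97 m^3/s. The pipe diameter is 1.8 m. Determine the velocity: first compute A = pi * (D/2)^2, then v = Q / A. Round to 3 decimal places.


Compute pipe cross-sectional area:
  A = pi * (D/2)^2 = pi * (1.8/2)^2 = 2.5447 m^2
Calculate velocity:
  v = Q / A = 3.97 / 2.5447
  v = 1.560 m/s

1.560


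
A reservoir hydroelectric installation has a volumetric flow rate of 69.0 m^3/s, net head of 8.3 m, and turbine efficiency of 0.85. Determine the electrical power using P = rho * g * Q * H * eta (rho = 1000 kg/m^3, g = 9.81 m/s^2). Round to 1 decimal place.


Apply the hydropower formula P = rho * g * Q * H * eta
rho * g = 1000 * 9.81 = 9810.0
P = 9810.0 * 69.0 * 8.3 * 0.85
P = 4775459.0 W

4775459.0


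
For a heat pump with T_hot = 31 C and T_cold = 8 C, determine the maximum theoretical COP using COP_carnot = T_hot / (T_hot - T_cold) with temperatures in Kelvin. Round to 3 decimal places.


Convert to Kelvin:
  T_hot = 31 + 273.15 = 304.15 K
  T_cold = 8 + 273.15 = 281.15 K
Apply Carnot COP formula:
  COP = T_hot_K / (T_hot_K - T_cold_K) = 304.15 / 23.0
  COP = 13.224

13.224


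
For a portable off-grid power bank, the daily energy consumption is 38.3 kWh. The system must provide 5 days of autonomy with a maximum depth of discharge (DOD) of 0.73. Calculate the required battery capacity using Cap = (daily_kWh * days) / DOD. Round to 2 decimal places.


Total energy needed = daily * days = 38.3 * 5 = 191.5 kWh
Account for depth of discharge:
  Cap = total_energy / DOD = 191.5 / 0.73
  Cap = 262.33 kWh

262.33


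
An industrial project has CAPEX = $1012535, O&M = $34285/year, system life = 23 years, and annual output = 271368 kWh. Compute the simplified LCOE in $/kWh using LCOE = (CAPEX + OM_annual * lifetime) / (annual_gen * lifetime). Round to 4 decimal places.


Total cost = CAPEX + OM * lifetime = 1012535 + 34285 * 23 = 1012535 + 788555 = 1801090
Total generation = annual * lifetime = 271368 * 23 = 6241464 kWh
LCOE = 1801090 / 6241464
LCOE = 0.2886 $/kWh

0.2886


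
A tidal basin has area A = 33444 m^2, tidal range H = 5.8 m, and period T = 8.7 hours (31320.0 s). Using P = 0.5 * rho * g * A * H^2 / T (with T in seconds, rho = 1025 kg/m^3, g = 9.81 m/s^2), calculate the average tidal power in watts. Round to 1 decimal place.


Convert period to seconds: T = 8.7 * 3600 = 31320.0 s
H^2 = 5.8^2 = 33.64
P = 0.5 * rho * g * A * H^2 / T
P = 0.5 * 1025 * 9.81 * 33444 * 33.64 / 31320.0
P = 180599.0 W

180599.0


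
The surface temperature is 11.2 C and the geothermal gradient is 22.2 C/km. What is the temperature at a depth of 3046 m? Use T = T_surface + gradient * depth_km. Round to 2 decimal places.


Convert depth to km: 3046 / 1000 = 3.046 km
Temperature increase = gradient * depth_km = 22.2 * 3.046 = 67.62 C
Temperature at depth = T_surface + delta_T = 11.2 + 67.62
T = 78.82 C

78.82


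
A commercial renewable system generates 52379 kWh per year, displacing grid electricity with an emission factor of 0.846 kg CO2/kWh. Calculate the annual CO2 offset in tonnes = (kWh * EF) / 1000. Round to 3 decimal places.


CO2 offset in kg = generation * emission_factor
CO2 offset = 52379 * 0.846 = 44312.63 kg
Convert to tonnes:
  CO2 offset = 44312.63 / 1000 = 44.313 tonnes

44.313


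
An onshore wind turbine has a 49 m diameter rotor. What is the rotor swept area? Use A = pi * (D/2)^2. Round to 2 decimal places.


Compute the rotor radius:
  r = D / 2 = 49 / 2 = 24.5 m
Calculate swept area:
  A = pi * r^2 = pi * 24.5^2
  A = 1885.74 m^2

1885.74


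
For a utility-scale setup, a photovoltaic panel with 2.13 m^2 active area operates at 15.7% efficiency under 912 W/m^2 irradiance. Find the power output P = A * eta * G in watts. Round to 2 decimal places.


Use the solar power formula P = A * eta * G.
Given: A = 2.13 m^2, eta = 0.157, G = 912 W/m^2
P = 2.13 * 0.157 * 912
P = 304.98 W

304.98


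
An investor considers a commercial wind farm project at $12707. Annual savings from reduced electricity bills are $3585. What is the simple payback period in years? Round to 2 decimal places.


Simple payback period = initial cost / annual savings
Payback = 12707 / 3585
Payback = 3.54 years

3.54
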